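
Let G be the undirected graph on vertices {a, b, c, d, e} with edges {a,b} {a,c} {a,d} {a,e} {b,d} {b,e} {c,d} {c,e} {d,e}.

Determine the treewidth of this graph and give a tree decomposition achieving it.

Every bag has size at most 4, so the width is 4 − 1 = 3 and tw(G) ≤ 3. On the other hand G contains the 4-clique {a, c, d, e}. A clique must lie in a single bag of any decomposition, so no decomposition can have width below 3. The upper and lower bounds meet at 3, so that is the treewidth.

Treewidth 3.
One such decomposition:
Bags: B1 = {a, c, d, e}  B2 = {a, b, d, e}
Tree: B1–B2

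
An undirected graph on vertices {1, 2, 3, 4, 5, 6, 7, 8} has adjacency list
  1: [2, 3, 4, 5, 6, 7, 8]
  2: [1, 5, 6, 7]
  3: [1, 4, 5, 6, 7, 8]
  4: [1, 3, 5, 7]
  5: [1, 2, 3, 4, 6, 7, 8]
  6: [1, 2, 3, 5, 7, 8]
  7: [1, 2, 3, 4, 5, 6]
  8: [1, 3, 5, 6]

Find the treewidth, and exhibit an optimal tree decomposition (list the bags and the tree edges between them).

The largest bag has 5 vertices, giving width 4; this decomposition certifies tw(G) ≤ 4. On the other hand G contains the 5-clique {1, 2, 5, 6, 7}. A clique must lie in a single bag of any decomposition, so no decomposition can have width below 4. Combining the bounds, tw(G) = 4.

Treewidth 4.
One optimal decomposition is:
Bags: B1 = {1, 3, 5, 6, 8}  B2 = {1, 3, 5, 6, 7}  B3 = {1, 2, 5, 6, 7}  B4 = {1, 3, 4, 5, 7}
Tree: B1–B2, B2–B3, B2–B4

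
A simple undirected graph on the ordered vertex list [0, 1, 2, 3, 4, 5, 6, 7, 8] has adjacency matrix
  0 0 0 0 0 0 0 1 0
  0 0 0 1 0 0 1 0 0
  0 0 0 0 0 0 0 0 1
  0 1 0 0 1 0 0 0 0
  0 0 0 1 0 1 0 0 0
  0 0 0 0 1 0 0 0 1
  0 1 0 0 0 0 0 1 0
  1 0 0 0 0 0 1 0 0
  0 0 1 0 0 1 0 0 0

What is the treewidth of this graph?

1

A width-1 tree decomposition is:
Bags: B1 = {2, 8}  B2 = {5, 8}  B3 = {4, 5}  B4 = {3, 4}  B5 = {1, 3}  B6 = {1, 6}  B7 = {6, 7}  B8 = {0, 7}
Tree: B1–B2, B2–B3, B3–B4, B4–B5, B5–B6, B6–B7, B7–B8
Every bag has size at most 2, so the width is 2 − 1 = 1 and tw(G) ≤ 1. G has an edge, so its treewidth is at least 1. Combining the bounds, tw(G) = 1.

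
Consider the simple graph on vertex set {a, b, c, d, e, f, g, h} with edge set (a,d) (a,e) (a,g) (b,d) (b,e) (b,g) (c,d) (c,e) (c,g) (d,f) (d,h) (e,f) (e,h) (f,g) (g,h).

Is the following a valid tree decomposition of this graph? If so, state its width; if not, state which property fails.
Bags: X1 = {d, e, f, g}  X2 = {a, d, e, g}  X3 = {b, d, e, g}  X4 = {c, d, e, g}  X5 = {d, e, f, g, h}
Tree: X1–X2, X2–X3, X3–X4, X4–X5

No — bags containing vertex f are not connected in the tree.

A tree decomposition must satisfy three properties: every vertex lies in some bag; for every edge, both endpoints lie together in some bag; and for every vertex, the bags containing it form a connected subtree. Here bags containing vertex f are not connected in the tree, so the decomposition is invalid.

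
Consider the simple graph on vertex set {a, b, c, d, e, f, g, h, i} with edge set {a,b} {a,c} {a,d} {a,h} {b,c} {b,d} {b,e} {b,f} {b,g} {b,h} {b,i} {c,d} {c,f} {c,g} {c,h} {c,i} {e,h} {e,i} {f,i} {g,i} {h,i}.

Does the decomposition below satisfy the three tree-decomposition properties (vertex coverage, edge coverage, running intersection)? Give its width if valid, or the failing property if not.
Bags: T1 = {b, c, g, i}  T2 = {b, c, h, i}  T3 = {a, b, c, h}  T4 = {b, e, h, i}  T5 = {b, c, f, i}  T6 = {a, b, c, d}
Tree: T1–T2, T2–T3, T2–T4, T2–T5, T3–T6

Yes; width 3.

Vertex coverage: the bags together contain {a, b, c, d, e, f, g, h, i}, the full vertex set. Edge coverage: each edge of G has both endpoints in at least one bag. Running intersection: for every vertex, the bags containing it form a connected subtree. All three properties hold, so this is a valid tree decomposition of width max|bag| − 1 = 3, and hence tw(G) ≤ 3.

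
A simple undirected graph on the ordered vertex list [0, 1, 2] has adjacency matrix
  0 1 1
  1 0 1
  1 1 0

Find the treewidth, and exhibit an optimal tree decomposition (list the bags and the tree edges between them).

Treewidth 2.
Bags: B1 = {0, 1, 2}
Tree: (single bag)

With just one bag of size 3, the width is 3 − 1 = 2, so tw(G) ≤ 2. On the other hand G contains the 3-clique {0, 1, 2}. A clique must lie in a single bag of any decomposition, so no decomposition can have width below 2. Combining the bounds, tw(G) = 2.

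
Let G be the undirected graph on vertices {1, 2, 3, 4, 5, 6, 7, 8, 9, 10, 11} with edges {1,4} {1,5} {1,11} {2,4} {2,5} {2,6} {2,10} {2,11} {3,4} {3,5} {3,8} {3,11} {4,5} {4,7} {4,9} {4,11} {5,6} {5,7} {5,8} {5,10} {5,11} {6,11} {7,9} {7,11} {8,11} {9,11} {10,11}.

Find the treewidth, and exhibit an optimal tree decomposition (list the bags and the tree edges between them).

Treewidth 3.
Bags: B1 = {1, 4, 5, 11}  B2 = {2, 4, 5, 11}  B3 = {3, 4, 5, 11}  B4 = {2, 5, 6, 11}  B5 = {3, 5, 8, 11}  B6 = {4, 5, 7, 11}  B7 = {2, 5, 10, 11}  B8 = {4, 7, 9, 11}
Tree: B1–B2, B2–B3, B2–B4, B3–B5, B2–B6, B4–B7, B6–B8

The largest bag has 4 vertices, giving width 3; this decomposition certifies tw(G) ≤ 3. Conversely, {4, 7, 9, 11} is a clique of size 4, and the vertices of any clique must share a bag in every tree decomposition; so some bag has ≥ 4 vertices and tw(G) ≥ 3. Hence tw(G) = 3 exactly.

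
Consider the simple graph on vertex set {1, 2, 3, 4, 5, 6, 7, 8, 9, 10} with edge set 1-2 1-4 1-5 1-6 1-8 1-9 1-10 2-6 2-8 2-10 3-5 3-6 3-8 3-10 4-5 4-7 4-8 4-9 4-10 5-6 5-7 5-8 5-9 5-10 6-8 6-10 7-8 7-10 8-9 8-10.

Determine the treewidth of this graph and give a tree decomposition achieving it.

Every bag has size at most 5, so the width is 5 − 1 = 4 and tw(G) ≤ 4. Conversely, {1, 2, 6, 8, 10} is a clique of size 5, and the vertices of any clique must share a bag in every tree decomposition; so some bag has ≥ 5 vertices and tw(G) ≥ 4. Hence tw(G) = 4 exactly.

Treewidth 4.
One such decomposition:
Bags: B1 = {1, 5, 6, 8, 10}  B2 = {1, 4, 5, 8, 10}  B3 = {1, 2, 6, 8, 10}  B4 = {1, 4, 5, 8, 9}  B5 = {3, 5, 6, 8, 10}  B6 = {4, 5, 7, 8, 10}
Tree: B1–B2, B1–B3, B2–B4, B1–B5, B2–B6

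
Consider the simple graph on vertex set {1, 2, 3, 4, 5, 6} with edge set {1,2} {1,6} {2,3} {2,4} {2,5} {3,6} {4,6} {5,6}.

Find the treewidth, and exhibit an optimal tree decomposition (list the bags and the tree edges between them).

Treewidth 2.
One such decomposition:
Bags: B1 = {2, 4, 6}  B2 = {2, 5, 6}  B3 = {2, 3, 6}  B4 = {1, 2, 6}
Tree: B1–B2, B2–B3, B3–B4

Every bag has size at most 3, so the width is 3 − 1 = 2 and tw(G) ≤ 2. For the lower bound, G contains the cycle 4–6–5–2–4, so G is not a forest; only forests have treewidth ≤ 1, hence tw(G) ≥ 2. Hence tw(G) = 2 exactly.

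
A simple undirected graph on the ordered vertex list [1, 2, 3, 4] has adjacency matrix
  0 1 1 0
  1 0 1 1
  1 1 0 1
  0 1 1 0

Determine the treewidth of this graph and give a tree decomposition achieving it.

Treewidth 2.
One optimal decomposition is:
Bags: B1 = {1, 2, 3}  B2 = {2, 3, 4}
Tree: B1–B2

The largest bag has 3 vertices, giving width 2; this decomposition certifies tw(G) ≤ 2. For the lower bound, the 3 vertices {1, 2, 3} are pairwise adjacent, and any tree decomposition puts a clique entirely inside one bag — forcing width ≥ 2. Combining the bounds, tw(G) = 2.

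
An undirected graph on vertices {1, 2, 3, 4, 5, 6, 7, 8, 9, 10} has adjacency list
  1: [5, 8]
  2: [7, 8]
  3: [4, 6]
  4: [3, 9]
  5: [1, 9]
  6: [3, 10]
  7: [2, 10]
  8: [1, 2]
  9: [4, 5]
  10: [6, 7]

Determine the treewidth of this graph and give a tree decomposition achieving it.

Treewidth 2.
Bags: B1 = {3, 4, 6}  B2 = {4, 6, 9}  B3 = {5, 6, 9}  B4 = {1, 5, 6}  B5 = {1, 6, 8}  B6 = {2, 6, 8}  B7 = {2, 6, 7}  B8 = {6, 7, 10}
Tree: B1–B2, B2–B3, B3–B4, B4–B5, B5–B6, B6–B7, B7–B8

Every bag has size at most 3, so the width is 3 − 1 = 2 and tw(G) ≤ 2. The edges 6–3–4–9–5–1–8–2–7–10–6 form a cycle, so G is not a tree and its treewidth is at least 2. Therefore the treewidth is 2.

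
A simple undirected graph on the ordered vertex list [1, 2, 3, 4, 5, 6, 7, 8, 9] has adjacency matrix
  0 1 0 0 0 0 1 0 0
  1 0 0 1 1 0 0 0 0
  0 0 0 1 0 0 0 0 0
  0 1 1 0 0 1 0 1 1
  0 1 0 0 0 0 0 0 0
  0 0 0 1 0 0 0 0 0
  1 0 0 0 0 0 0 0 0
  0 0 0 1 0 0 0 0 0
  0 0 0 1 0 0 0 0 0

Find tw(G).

A width-1 tree decomposition is:
Bags: B1 = {2, 5}  B2 = {1, 2}  B3 = {2, 4}  B4 = {4, 8}  B5 = {1, 7}  B6 = {4, 6}  B7 = {3, 4}  B8 = {4, 9}
Tree: B1–B2, B2–B3, B3–B4, B2–B5, B3–B6, B3–B7, B3–B8
The largest bag has 2 vertices, giving width 1; this decomposition certifies tw(G) ≤ 1. Any graph with an edge has treewidth ≥ 1, and G has the edge 2–5. Combining the bounds, tw(G) = 1.

1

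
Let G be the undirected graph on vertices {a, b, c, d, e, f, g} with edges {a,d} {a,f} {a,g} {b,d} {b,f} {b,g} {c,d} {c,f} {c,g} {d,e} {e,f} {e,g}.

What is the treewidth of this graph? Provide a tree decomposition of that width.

Treewidth 3.
One such decomposition:
Bags: B1 = {b, d, f, g}  B2 = {c, d, f, g}  B3 = {d, e, f, g}  B4 = {a, d, f, g}
Tree: B1–B2, B2–B3, B3–B4

Every bag has size at most 4, so the width is 4 − 1 = 3 and tw(G) ≤ 3. For the lower bound: the 4 vertex sets {b,d}, {c,f}, {g}, {e} are disjoint, each induces a connected subgraph, and every pair is joined by at least one edge of G. Contracting each set to a single vertex therefore yields K_{4} as a minor, and since treewidth is minor-monotone, tw(G) ≥ tw(K_{4}) = 3. Combining the bounds, tw(G) = 3.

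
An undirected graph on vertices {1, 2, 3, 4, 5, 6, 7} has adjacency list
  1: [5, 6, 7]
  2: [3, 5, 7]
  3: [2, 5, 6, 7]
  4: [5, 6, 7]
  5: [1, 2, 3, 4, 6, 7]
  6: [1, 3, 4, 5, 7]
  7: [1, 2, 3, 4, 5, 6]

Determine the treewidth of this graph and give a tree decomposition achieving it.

Treewidth 3.
One optimal decomposition is:
Bags: B1 = {4, 5, 6, 7}  B2 = {3, 5, 6, 7}  B3 = {2, 3, 5, 7}  B4 = {1, 5, 6, 7}
Tree: B1–B2, B2–B3, B2–B4

The largest bag has 4 vertices, giving width 3; this decomposition certifies tw(G) ≤ 3. Conversely, {2, 3, 5, 7} is a clique of size 4, and the vertices of any clique must share a bag in every tree decomposition; so some bag has ≥ 4 vertices and tw(G) ≥ 3. Therefore the treewidth is 3.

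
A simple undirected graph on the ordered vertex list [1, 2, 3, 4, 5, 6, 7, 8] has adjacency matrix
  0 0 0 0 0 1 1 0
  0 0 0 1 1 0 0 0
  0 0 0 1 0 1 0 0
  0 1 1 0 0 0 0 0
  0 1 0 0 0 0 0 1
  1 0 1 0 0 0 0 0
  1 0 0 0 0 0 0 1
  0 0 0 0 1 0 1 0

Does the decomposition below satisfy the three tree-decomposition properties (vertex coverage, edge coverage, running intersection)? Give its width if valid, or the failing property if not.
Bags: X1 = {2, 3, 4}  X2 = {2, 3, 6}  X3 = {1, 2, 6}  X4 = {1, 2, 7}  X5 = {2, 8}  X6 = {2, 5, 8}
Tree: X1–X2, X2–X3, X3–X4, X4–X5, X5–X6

No — edge (7,8) lies in no bag.

A tree decomposition must satisfy three properties: every vertex lies in some bag; for every edge, both endpoints lie together in some bag; and for every vertex, the bags containing it form a connected subtree. Here edge (7,8) lies in no bag, so the decomposition is invalid.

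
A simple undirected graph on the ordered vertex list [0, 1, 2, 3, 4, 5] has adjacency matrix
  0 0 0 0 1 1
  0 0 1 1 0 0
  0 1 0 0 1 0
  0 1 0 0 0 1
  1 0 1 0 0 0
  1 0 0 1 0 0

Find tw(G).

2

A width-2 tree decomposition is:
Bags: B1 = {1, 2, 3}  B2 = {2, 3, 5}  B3 = {0, 2, 5}  B4 = {0, 2, 4}
Tree: B1–B2, B2–B3, B3–B4
The largest bag has 3 vertices, giving width 2; this decomposition certifies tw(G) ≤ 2. Since 2–1–3–5–0–4–2 is a cycle in G, G is not acyclic. Forests are exactly the graphs of treewidth ≤ 1, so tw(G) ≥ 2. The upper and lower bounds meet at 2, so that is the treewidth.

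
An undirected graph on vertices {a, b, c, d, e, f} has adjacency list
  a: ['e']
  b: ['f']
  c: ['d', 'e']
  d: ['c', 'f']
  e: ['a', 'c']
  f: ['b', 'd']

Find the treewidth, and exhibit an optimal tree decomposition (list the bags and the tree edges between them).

The largest bag has 2 vertices, giving width 1; this decomposition certifies tw(G) ≤ 1. Any graph with an edge has treewidth ≥ 1, and G has the edge c–d. Hence tw(G) = 1 exactly.

Treewidth 1.
One optimal decomposition is:
Bags: B1 = {c, d}  B2 = {c, e}  B3 = {d, f}  B4 = {b, f}  B5 = {a, e}
Tree: B1–B2, B1–B3, B3–B4, B2–B5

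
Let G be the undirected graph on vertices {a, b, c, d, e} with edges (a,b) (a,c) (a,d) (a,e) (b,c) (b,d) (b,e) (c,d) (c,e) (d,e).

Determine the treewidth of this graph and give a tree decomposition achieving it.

With just one bag of size 5, the width is 5 − 1 = 4, so tw(G) ≤ 4. For the lower bound, the 5 vertices {a, b, c, d, e} are pairwise adjacent, and any tree decomposition puts a clique entirely inside one bag — forcing width ≥ 4. Hence tw(G) = 4 exactly.

Treewidth 4.
One such decomposition:
Bags: B1 = {a, b, c, d, e}
Tree: (single bag)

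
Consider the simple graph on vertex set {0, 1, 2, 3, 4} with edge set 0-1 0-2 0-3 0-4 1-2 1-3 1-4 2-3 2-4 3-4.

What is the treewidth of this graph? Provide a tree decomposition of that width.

Treewidth 4.
One such decomposition:
Bags: B1 = {0, 1, 2, 3, 4}
Tree: (single bag)

A single bag containing all 5 vertices is trivially a valid decomposition of width 4. On the other hand G contains the 5-clique {0, 1, 2, 3, 4}. A clique must lie in a single bag of any decomposition, so no decomposition can have width below 4. Hence tw(G) = 4 exactly.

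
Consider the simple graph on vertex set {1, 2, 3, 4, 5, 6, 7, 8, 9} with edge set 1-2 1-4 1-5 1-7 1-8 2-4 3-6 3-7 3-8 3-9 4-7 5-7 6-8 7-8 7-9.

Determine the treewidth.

2

A width-2 tree decomposition is:
Bags: B1 = {1, 7, 8}  B2 = {3, 7, 8}  B3 = {3, 6, 8}  B4 = {1, 5, 7}  B5 = {3, 7, 9}  B6 = {1, 4, 7}  B7 = {1, 2, 4}
Tree: B1–B2, B2–B3, B1–B4, B2–B5, B1–B6, B6–B7
Every bag has size at most 3, so the width is 3 − 1 = 2 and tw(G) ≤ 2. Conversely, {1, 2, 4} is a clique of size 3, and the vertices of any clique must share a bag in every tree decomposition; so some bag has ≥ 3 vertices and tw(G) ≥ 2. The upper and lower bounds meet at 2, so that is the treewidth.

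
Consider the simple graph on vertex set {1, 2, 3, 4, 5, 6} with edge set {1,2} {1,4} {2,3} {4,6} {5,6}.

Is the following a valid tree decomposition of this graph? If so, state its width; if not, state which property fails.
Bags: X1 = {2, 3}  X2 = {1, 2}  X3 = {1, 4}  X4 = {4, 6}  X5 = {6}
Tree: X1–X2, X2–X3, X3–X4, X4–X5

A tree decomposition must satisfy three properties: every vertex lies in some bag; for every edge, both endpoints lie together in some bag; and for every vertex, the bags containing it form a connected subtree. Here vertex 5 appears in no bag, so the decomposition is invalid.

No — vertex 5 appears in no bag.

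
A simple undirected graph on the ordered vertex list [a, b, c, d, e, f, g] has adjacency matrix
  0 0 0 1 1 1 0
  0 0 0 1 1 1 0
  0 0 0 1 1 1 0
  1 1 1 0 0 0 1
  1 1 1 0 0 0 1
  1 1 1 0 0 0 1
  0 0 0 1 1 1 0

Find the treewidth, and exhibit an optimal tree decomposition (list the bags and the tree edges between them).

Each bag holds 4 vertices, so the decomposition has width 3, which upper-bounds the treewidth. For the lower bound: the 4 vertex sets {a,e}, {f,g}, {d}, {c} are disjoint, each induces a connected subgraph, and every pair is joined by at least one edge of G. Contracting each set to a single vertex therefore yields K_{4} as a minor, and since treewidth is minor-monotone, tw(G) ≥ tw(K_{4}) = 3. Combining the bounds, tw(G) = 3.

Treewidth 3.
One such decomposition:
Bags: B1 = {a, d, e, f}  B2 = {d, e, f, g}  B3 = {c, d, e, f}  B4 = {b, d, e, f}
Tree: B1–B2, B2–B3, B3–B4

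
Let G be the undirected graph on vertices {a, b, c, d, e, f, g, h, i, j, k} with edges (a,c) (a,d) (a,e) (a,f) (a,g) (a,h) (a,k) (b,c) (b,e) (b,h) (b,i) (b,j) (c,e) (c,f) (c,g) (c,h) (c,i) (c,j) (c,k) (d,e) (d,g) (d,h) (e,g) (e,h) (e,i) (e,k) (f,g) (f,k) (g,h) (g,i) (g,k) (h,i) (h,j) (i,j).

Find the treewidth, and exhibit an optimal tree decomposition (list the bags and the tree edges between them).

Every bag has size at most 5, so the width is 5 − 1 = 4 and tw(G) ≤ 4. On the other hand G contains the 5-clique {a, d, e, g, h}. A clique must lie in a single bag of any decomposition, so no decomposition can have width below 4. The upper and lower bounds meet at 4, so that is the treewidth.

Treewidth 4.
One optimal decomposition is:
Bags: B1 = {a, c, e, g, h}  B2 = {c, e, g, h, i}  B3 = {b, c, e, h, i}  B4 = {a, d, e, g, h}  B5 = {a, c, e, g, k}  B6 = {b, c, h, i, j}  B7 = {a, c, f, g, k}
Tree: B1–B2, B2–B3, B1–B4, B1–B5, B3–B6, B5–B7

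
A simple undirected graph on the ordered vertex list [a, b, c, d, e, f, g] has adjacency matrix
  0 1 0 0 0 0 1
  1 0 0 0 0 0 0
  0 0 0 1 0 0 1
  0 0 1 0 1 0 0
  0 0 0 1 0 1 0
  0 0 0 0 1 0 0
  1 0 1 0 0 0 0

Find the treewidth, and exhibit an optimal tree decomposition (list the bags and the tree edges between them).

Every bag has size at most 2, so the width is 2 − 1 = 1 and tw(G) ≤ 1. Any graph with an edge has treewidth ≥ 1, and G has the edge f–e. Combining the bounds, tw(G) = 1.

Treewidth 1.
One such decomposition:
Bags: B1 = {e, f}  B2 = {d, e}  B3 = {c, d}  B4 = {c, g}  B5 = {a, g}  B6 = {a, b}
Tree: B1–B2, B2–B3, B3–B4, B4–B5, B5–B6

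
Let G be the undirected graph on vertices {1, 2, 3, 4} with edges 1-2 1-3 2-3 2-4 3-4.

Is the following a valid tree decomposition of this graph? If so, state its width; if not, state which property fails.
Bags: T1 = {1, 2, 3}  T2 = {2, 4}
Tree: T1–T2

A tree decomposition must satisfy three properties: every vertex lies in some bag; for every edge, both endpoints lie together in some bag; and for every vertex, the bags containing it form a connected subtree. Here edge (3,4) lies in no bag, so the decomposition is invalid.

No — edge (3,4) lies in no bag.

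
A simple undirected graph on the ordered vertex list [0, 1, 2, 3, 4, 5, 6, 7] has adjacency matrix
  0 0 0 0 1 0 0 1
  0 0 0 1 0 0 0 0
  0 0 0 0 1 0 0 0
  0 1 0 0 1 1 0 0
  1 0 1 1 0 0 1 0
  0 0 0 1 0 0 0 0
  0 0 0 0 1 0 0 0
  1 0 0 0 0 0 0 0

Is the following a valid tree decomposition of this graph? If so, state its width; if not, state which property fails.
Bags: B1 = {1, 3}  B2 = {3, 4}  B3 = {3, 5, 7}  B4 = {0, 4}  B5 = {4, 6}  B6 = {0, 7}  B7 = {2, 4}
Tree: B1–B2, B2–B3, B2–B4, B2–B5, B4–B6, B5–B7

A tree decomposition must satisfy three properties: every vertex lies in some bag; for every edge, both endpoints lie together in some bag; and for every vertex, the bags containing it form a connected subtree. Here bags containing vertex 7 are not connected in the tree, so the decomposition is invalid.

No — bags containing vertex 7 are not connected in the tree.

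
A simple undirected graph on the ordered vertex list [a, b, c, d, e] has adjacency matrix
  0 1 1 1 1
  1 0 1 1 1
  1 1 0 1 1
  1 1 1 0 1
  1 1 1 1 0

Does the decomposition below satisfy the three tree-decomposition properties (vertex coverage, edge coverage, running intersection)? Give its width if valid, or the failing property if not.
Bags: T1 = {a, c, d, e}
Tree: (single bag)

A tree decomposition must satisfy three properties: every vertex lies in some bag; for every edge, both endpoints lie together in some bag; and for every vertex, the bags containing it form a connected subtree. Here vertex b appears in no bag, so the decomposition is invalid.

No — vertex b appears in no bag.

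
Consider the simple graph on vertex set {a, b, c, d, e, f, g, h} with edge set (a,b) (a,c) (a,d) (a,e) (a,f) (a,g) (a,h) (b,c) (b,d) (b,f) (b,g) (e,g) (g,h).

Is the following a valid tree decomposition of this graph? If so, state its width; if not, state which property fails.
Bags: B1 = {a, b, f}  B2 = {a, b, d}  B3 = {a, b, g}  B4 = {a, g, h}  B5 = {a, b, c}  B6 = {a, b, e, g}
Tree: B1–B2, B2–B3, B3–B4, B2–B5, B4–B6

A tree decomposition must satisfy three properties: every vertex lies in some bag; for every edge, both endpoints lie together in some bag; and for every vertex, the bags containing it form a connected subtree. Here bags containing vertex b are not connected in the tree, so the decomposition is invalid.

No — bags containing vertex b are not connected in the tree.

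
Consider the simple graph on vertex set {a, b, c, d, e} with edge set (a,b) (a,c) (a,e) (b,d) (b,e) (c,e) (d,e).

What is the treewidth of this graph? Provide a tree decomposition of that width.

Every bag has size at most 3, so the width is 3 − 1 = 2 and tw(G) ≤ 2. For the lower bound, the 3 vertices {b, d, e} are pairwise adjacent, and any tree decomposition puts a clique entirely inside one bag — forcing width ≥ 2. Therefore the treewidth is 2.

Treewidth 2.
One optimal decomposition is:
Bags: B1 = {a, b, e}  B2 = {b, d, e}  B3 = {a, c, e}
Tree: B1–B2, B1–B3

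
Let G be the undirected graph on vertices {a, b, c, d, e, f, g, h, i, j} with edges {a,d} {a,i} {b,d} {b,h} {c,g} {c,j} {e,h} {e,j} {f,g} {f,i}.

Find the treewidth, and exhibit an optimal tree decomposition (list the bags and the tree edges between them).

Treewidth 2.
One optimal decomposition is:
Bags: B1 = {a, f, i}  B2 = {a, d, f}  B3 = {b, d, f}  B4 = {b, f, h}  B5 = {e, f, h}  B6 = {e, f, j}  B7 = {c, f, j}  B8 = {c, f, g}
Tree: B1–B2, B2–B3, B3–B4, B4–B5, B5–B6, B6–B7, B7–B8

Every bag has size at most 3, so the width is 3 − 1 = 2 and tw(G) ≤ 2. The edges f–i–a–d–b–h–e–j–c–g–f form a cycle, so G is not a tree and its treewidth is at least 2. Combining the bounds, tw(G) = 2.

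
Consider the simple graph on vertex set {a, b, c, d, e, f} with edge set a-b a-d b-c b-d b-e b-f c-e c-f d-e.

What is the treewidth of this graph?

A width-2 tree decomposition is:
Bags: B1 = {a, b, d}  B2 = {b, d, e}  B3 = {b, c, e}  B4 = {b, c, f}
Tree: B1–B2, B2–B3, B3–B4
The largest bag has 3 vertices, giving width 2; this decomposition certifies tw(G) ≤ 2. Conversely, {b, d, e} is a clique of size 3, and the vertices of any clique must share a bag in every tree decomposition; so some bag has ≥ 3 vertices and tw(G) ≥ 2. Hence tw(G) = 2 exactly.

2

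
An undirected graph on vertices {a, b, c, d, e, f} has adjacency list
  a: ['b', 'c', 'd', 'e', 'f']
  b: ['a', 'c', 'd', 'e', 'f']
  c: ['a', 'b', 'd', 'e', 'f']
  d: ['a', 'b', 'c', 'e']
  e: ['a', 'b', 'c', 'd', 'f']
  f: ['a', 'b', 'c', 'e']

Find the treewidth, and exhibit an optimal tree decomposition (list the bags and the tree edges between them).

The largest bag has 5 vertices, giving width 4; this decomposition certifies tw(G) ≤ 4. On the other hand G contains the 5-clique {a, b, c, d, e}. A clique must lie in a single bag of any decomposition, so no decomposition can have width below 4. The upper and lower bounds meet at 4, so that is the treewidth.

Treewidth 4.
One such decomposition:
Bags: B1 = {a, b, c, d, e}  B2 = {a, b, c, e, f}
Tree: B1–B2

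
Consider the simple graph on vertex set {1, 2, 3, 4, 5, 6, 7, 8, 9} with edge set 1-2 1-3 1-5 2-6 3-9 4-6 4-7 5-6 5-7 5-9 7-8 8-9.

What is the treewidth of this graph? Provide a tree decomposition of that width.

Treewidth 3.
Bags: B1 = {4, 6, 7, 8}  B2 = {5, 6, 7, 8}  B3 = {5, 6, 8, 9}  B4 = {2, 5, 6, 9}  B5 = {1, 2, 5, 9}  B6 = {1, 2, 3, 9}
Tree: B1–B2, B2–B3, B3–B4, B4–B5, B5–B6

Every bag has size at most 4, so the width is 4 − 1 = 3 and tw(G) ≤ 3. For the lower bound: the 4 vertex sets {4,7,8}, {6}, {5}, {1,2,3,9} are disjoint, each induces a connected subgraph, and every pair is joined by at least one edge of G. Contracting each set to a single vertex therefore yields K_{4} as a minor, and since treewidth is minor-monotone, tw(G) ≥ tw(K_{4}) = 3. Hence tw(G) = 3 exactly.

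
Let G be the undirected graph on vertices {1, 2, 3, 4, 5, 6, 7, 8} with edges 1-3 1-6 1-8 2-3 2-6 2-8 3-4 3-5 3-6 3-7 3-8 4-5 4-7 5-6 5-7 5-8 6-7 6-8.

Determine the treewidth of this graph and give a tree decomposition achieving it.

Treewidth 3.
One optimal decomposition is:
Bags: B1 = {2, 3, 6, 8}  B2 = {1, 3, 6, 8}  B3 = {3, 5, 6, 8}  B4 = {3, 5, 6, 7}  B5 = {3, 4, 5, 7}
Tree: B1–B2, B1–B3, B3–B4, B4–B5

Each bag holds 4 vertices, so the decomposition has width 3, which upper-bounds the treewidth. On the other hand G contains the 4-clique {3, 4, 5, 7}. A clique must lie in a single bag of any decomposition, so no decomposition can have width below 3. Therefore the treewidth is 3.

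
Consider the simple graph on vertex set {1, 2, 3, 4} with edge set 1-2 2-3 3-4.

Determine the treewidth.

A width-1 tree decomposition is:
Bags: B1 = {1, 2}  B2 = {2, 3}  B3 = {3, 4}
Tree: B1–B2, B2–B3
Every bag has size at most 2, so the width is 2 − 1 = 1 and tw(G) ≤ 1. Any graph with an edge has treewidth ≥ 1, and G has the edge 1–2. Therefore the treewidth is 1.

1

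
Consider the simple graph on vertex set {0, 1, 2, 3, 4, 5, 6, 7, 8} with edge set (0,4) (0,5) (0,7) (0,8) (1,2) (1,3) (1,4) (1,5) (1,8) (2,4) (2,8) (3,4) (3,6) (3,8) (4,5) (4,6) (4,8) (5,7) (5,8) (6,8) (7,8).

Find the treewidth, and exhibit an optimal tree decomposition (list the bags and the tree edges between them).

Treewidth 3.
One such decomposition:
Bags: B1 = {0, 4, 5, 8}  B2 = {1, 4, 5, 8}  B3 = {1, 3, 4, 8}  B4 = {3, 4, 6, 8}  B5 = {0, 5, 7, 8}  B6 = {1, 2, 4, 8}
Tree: B1–B2, B2–B3, B3–B4, B1–B5, B3–B6

The largest bag has 4 vertices, giving width 3; this decomposition certifies tw(G) ≤ 3. For the lower bound, the 4 vertices {0, 4, 5, 8} are pairwise adjacent, and any tree decomposition puts a clique entirely inside one bag — forcing width ≥ 3. Combining the bounds, tw(G) = 3.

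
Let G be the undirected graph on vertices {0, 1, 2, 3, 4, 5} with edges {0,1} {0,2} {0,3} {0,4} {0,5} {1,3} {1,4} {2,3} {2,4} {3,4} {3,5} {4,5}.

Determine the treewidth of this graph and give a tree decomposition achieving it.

Each bag holds 4 vertices, so the decomposition has width 3, which upper-bounds the treewidth. Conversely, {0, 1, 3, 4} is a clique of size 4, and the vertices of any clique must share a bag in every tree decomposition; so some bag has ≥ 4 vertices and tw(G) ≥ 3. Hence tw(G) = 3 exactly.

Treewidth 3.
Bags: B1 = {0, 1, 3, 4}  B2 = {0, 3, 4, 5}  B3 = {0, 2, 3, 4}
Tree: B1–B2, B1–B3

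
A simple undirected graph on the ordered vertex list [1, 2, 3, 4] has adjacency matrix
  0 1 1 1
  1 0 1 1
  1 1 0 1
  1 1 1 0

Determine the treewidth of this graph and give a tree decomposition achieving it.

With just one bag of size 4, the width is 4 − 1 = 3, so tw(G) ≤ 3. On the other hand G contains the 4-clique {1, 2, 3, 4}. A clique must lie in a single bag of any decomposition, so no decomposition can have width below 3. Therefore the treewidth is 3.

Treewidth 3.
One such decomposition:
Bags: B1 = {1, 2, 3, 4}
Tree: (single bag)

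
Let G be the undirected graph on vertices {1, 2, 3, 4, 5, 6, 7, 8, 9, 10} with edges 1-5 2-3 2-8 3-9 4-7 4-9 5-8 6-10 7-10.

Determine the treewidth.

A width-1 tree decomposition is:
Bags: B1 = {1, 5}  B2 = {5, 8}  B3 = {2, 8}  B4 = {2, 3}  B5 = {3, 9}  B6 = {4, 9}  B7 = {4, 7}  B8 = {7, 10}  B9 = {6, 10}
Tree: B1–B2, B2–B3, B3–B4, B4–B5, B5–B6, B6–B7, B7–B8, B8–B9
The largest bag has 2 vertices, giving width 1; this decomposition certifies tw(G) ≤ 1. G has an edge, so its treewidth is at least 1. Combining the bounds, tw(G) = 1.

1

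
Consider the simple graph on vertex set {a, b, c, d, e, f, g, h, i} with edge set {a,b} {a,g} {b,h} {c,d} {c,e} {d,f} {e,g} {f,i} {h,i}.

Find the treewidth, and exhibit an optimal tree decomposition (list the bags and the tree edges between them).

Every bag has size at most 3, so the width is 3 − 1 = 2 and tw(G) ≤ 2. Since a–b–h–i–f–d–c–e–g–a is a cycle in G, G is not acyclic. Forests are exactly the graphs of treewidth ≤ 1, so tw(G) ≥ 2. Hence tw(G) = 2 exactly.

Treewidth 2.
Bags: B1 = {a, b, h}  B2 = {a, h, i}  B3 = {a, f, i}  B4 = {a, d, f}  B5 = {a, c, d}  B6 = {a, c, e}  B7 = {a, e, g}
Tree: B1–B2, B2–B3, B3–B4, B4–B5, B5–B6, B6–B7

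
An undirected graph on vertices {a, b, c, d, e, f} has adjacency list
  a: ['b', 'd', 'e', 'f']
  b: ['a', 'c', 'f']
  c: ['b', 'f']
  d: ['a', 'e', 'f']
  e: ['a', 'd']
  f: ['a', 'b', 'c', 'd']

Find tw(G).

2

A width-2 tree decomposition is:
Bags: B1 = {a, b, f}  B2 = {a, d, f}  B3 = {a, d, e}  B4 = {b, c, f}
Tree: B1–B2, B2–B3, B1–B4
Every bag has size at most 3, so the width is 3 − 1 = 2 and tw(G) ≤ 2. Conversely, {a, d, e} is a clique of size 3, and the vertices of any clique must share a bag in every tree decomposition; so some bag has ≥ 3 vertices and tw(G) ≥ 2. Hence tw(G) = 2 exactly.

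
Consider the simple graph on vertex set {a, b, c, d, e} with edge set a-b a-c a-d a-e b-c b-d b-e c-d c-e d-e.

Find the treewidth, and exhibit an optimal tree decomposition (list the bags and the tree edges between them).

A single bag containing all 5 vertices is trivially a valid decomposition of width 4. On the other hand G contains the 5-clique {a, b, c, d, e}. A clique must lie in a single bag of any decomposition, so no decomposition can have width below 4. Therefore the treewidth is 4.

Treewidth 4.
Bags: B1 = {a, b, c, d, e}
Tree: (single bag)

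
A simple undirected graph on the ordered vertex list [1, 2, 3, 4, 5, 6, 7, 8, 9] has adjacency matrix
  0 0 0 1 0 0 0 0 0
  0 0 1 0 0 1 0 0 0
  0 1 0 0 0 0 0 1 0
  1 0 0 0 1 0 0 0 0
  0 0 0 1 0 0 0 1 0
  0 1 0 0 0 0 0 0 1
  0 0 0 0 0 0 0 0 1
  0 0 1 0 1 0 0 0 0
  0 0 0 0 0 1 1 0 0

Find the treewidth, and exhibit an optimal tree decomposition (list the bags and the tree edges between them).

Every bag has size at most 2, so the width is 2 − 1 = 1 and tw(G) ≤ 1. Since G has at least one edge (e.g. 1–4), it is not an edgeless graph, so tw(G) ≥ 1. The upper and lower bounds meet at 1, so that is the treewidth.

Treewidth 1.
Bags: B1 = {1, 4}  B2 = {4, 5}  B3 = {5, 8}  B4 = {3, 8}  B5 = {2, 3}  B6 = {2, 6}  B7 = {6, 9}  B8 = {7, 9}
Tree: B1–B2, B2–B3, B3–B4, B4–B5, B5–B6, B6–B7, B7–B8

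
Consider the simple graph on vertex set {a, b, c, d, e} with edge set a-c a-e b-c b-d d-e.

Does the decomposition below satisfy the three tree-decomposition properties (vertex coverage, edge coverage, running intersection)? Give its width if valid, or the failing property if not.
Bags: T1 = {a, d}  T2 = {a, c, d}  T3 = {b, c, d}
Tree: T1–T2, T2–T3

A tree decomposition must satisfy three properties: every vertex lies in some bag; for every edge, both endpoints lie together in some bag; and for every vertex, the bags containing it form a connected subtree. Here vertex e appears in no bag, so the decomposition is invalid.

No — vertex e appears in no bag.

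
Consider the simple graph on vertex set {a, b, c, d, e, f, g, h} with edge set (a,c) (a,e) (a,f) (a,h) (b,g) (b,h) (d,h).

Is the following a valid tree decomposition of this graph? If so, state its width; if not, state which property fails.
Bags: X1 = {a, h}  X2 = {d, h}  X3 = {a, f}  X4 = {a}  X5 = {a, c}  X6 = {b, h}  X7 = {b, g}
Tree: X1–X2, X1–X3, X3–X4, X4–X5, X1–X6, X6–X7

No — vertex e appears in no bag.

A tree decomposition must satisfy three properties: every vertex lies in some bag; for every edge, both endpoints lie together in some bag; and for every vertex, the bags containing it form a connected subtree. Here vertex e appears in no bag, so the decomposition is invalid.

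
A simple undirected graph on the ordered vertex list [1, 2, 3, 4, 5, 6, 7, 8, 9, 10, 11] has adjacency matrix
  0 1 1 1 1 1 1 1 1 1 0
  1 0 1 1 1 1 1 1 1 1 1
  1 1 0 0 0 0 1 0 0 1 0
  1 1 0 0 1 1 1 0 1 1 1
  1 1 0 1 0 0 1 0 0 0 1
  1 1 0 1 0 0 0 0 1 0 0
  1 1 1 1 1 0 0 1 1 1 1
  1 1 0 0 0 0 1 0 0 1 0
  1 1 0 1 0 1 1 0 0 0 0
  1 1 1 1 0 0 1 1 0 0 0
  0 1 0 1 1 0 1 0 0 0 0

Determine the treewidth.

4

A width-4 tree decomposition is:
Bags: B1 = {1, 2, 7, 8, 10}  B2 = {1, 2, 3, 7, 10}  B3 = {1, 2, 4, 7, 10}  B4 = {1, 2, 4, 5, 7}  B5 = {2, 4, 5, 7, 11}  B6 = {1, 2, 4, 7, 9}  B7 = {1, 2, 4, 6, 9}
Tree: B1–B2, B1–B3, B3–B4, B4–B5, B3–B6, B6–B7
The largest bag has 5 vertices, giving width 4; this decomposition certifies tw(G) ≤ 4. For the lower bound, the 5 vertices {1, 2, 4, 6, 9} are pairwise adjacent, and any tree decomposition puts a clique entirely inside one bag — forcing width ≥ 4. Therefore the treewidth is 4.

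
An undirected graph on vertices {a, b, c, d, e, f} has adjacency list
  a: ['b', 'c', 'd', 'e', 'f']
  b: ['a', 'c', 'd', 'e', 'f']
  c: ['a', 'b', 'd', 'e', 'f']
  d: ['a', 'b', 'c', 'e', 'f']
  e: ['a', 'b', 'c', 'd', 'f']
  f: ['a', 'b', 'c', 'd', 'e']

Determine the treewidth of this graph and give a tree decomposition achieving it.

Treewidth 5.
One such decomposition:
Bags: B1 = {a, b, c, d, e, f}
Tree: (single bag)

With just one bag of size 6, the width is 6 − 1 = 5, so tw(G) ≤ 5. On the other hand G contains the 6-clique {a, b, c, d, e, f}. A clique must lie in a single bag of any decomposition, so no decomposition can have width below 5. Combining the bounds, tw(G) = 5.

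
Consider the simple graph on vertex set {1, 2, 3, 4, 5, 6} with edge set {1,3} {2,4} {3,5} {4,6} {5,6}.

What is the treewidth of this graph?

1

A width-1 tree decomposition is:
Bags: B1 = {2, 4}  B2 = {4, 6}  B3 = {5, 6}  B4 = {3, 5}  B5 = {1, 3}
Tree: B1–B2, B2–B3, B3–B4, B4–B5
Every bag has size at most 2, so the width is 2 − 1 = 1 and tw(G) ≤ 1. Since G has at least one edge (e.g. 2–4), it is not an edgeless graph, so tw(G) ≥ 1. The upper and lower bounds meet at 1, so that is the treewidth.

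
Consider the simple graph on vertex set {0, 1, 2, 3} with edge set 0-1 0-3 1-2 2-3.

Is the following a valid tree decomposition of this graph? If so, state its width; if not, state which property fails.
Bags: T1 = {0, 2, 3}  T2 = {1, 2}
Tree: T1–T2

No — edge (0,1) lies in no bag.

A tree decomposition must satisfy three properties: every vertex lies in some bag; for every edge, both endpoints lie together in some bag; and for every vertex, the bags containing it form a connected subtree. Here edge (0,1) lies in no bag, so the decomposition is invalid.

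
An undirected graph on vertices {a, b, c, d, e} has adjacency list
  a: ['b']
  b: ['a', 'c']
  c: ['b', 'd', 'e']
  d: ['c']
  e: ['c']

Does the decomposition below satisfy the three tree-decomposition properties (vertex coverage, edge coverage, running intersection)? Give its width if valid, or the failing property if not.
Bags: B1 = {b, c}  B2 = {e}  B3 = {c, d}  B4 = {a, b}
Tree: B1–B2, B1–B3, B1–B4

A tree decomposition must satisfy three properties: every vertex lies in some bag; for every edge, both endpoints lie together in some bag; and for every vertex, the bags containing it form a connected subtree. Here edge (c,e) lies in no bag, so the decomposition is invalid.

No — edge (c,e) lies in no bag.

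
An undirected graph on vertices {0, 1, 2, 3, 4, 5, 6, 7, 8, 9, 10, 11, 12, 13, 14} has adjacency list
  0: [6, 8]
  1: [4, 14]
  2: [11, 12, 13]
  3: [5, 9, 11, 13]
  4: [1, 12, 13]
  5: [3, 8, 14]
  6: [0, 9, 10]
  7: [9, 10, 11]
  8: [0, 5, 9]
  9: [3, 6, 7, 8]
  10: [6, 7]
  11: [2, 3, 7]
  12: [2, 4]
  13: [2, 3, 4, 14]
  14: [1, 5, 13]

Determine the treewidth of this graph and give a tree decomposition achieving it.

The largest bag has 4 vertices, giving width 3; this decomposition certifies tw(G) ≤ 3. For the lower bound: the 4 vertex sets {0,6,10}, {8}, {9}, {3,5,7,11} are disjoint, each induces a connected subgraph, and every pair is joined by at least one edge of G. Contracting each set to a single vertex therefore yields K_{4} as a minor, and since treewidth is minor-monotone, tw(G) ≥ tw(K_{4}) = 3. The upper and lower bounds meet at 3, so that is the treewidth.

Treewidth 3.
One such decomposition:
Bags: B1 = {0, 6, 8, 10}  B2 = {6, 8, 9, 10}  B3 = {7, 8, 9, 10}  B4 = {5, 7, 8, 9}  B5 = {3, 5, 7, 9}  B6 = {3, 5, 7, 11}  B7 = {3, 5, 11, 14}  B8 = {3, 11, 13, 14}  B9 = {2, 11, 13, 14}  B10 = {1, 2, 13, 14}  B11 = {1, 2, 4, 13}  B12 = {1, 2, 4, 12}
Tree: B1–B2, B2–B3, B3–B4, B4–B5, B5–B6, B6–B7, B7–B8, B8–B9, B9–B10, B10–B11, B11–B12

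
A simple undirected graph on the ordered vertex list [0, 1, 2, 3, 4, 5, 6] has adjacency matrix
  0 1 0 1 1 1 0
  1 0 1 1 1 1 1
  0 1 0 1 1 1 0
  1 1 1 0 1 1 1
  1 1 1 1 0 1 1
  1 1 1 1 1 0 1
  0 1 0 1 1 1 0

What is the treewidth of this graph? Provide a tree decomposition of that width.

Each bag holds 5 vertices, so the decomposition has width 4, which upper-bounds the treewidth. Conversely, {0, 1, 3, 4, 5} is a clique of size 5, and the vertices of any clique must share a bag in every tree decomposition; so some bag has ≥ 5 vertices and tw(G) ≥ 4. The upper and lower bounds meet at 4, so that is the treewidth.

Treewidth 4.
One such decomposition:
Bags: B1 = {1, 2, 3, 4, 5}  B2 = {0, 1, 3, 4, 5}  B3 = {1, 3, 4, 5, 6}
Tree: B1–B2, B1–B3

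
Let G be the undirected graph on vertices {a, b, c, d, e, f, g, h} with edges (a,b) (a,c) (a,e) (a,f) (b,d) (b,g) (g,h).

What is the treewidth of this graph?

A width-1 tree decomposition is:
Bags: B1 = {b, d}  B2 = {b, g}  B3 = {a, b}  B4 = {a, e}  B5 = {g, h}  B6 = {a, c}  B7 = {a, f}
Tree: B1–B2, B1–B3, B3–B4, B2–B5, B4–B6, B4–B7
Each bag holds 2 vertices, so the decomposition has width 1, which upper-bounds the treewidth. Since G has at least one edge (e.g. b–d), it is not an edgeless graph, so tw(G) ≥ 1. Hence tw(G) = 1 exactly.

1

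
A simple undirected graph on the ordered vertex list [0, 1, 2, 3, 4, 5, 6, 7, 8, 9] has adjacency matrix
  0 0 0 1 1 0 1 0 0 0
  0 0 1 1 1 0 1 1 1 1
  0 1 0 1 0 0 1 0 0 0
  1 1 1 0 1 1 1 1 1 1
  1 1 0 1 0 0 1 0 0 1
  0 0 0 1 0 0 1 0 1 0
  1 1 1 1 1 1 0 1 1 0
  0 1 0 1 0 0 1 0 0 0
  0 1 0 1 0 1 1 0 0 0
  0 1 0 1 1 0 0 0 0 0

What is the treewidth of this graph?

3

A width-3 tree decomposition is:
Bags: B1 = {1, 3, 4, 6}  B2 = {0, 3, 4, 6}  B3 = {1, 3, 6, 8}  B4 = {1, 3, 4, 9}  B5 = {3, 5, 6, 8}  B6 = {1, 3, 6, 7}  B7 = {1, 2, 3, 6}
Tree: B1–B2, B1–B3, B1–B4, B3–B5, B1–B6, B1–B7
Every bag has size at most 4, so the width is 4 − 1 = 3 and tw(G) ≤ 3. For the lower bound, the 4 vertices {1, 3, 4, 9} are pairwise adjacent, and any tree decomposition puts a clique entirely inside one bag — forcing width ≥ 3. The upper and lower bounds meet at 3, so that is the treewidth.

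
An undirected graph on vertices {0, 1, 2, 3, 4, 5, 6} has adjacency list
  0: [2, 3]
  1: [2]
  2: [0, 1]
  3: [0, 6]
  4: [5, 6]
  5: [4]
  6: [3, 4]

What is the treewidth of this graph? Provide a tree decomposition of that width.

Every bag has size at most 2, so the width is 2 − 1 = 1 and tw(G) ≤ 1. Any graph with an edge has treewidth ≥ 1, and G has the edge 1–2. The upper and lower bounds meet at 1, so that is the treewidth.

Treewidth 1.
Bags: B1 = {1, 2}  B2 = {0, 2}  B3 = {0, 3}  B4 = {3, 6}  B5 = {4, 6}  B6 = {4, 5}
Tree: B1–B2, B2–B3, B3–B4, B4–B5, B5–B6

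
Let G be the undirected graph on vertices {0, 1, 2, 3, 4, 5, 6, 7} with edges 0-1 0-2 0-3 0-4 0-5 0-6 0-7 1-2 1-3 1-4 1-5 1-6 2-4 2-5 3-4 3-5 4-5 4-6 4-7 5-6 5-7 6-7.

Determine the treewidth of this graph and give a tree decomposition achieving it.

Every bag has size at most 5, so the width is 5 − 1 = 4 and tw(G) ≤ 4. On the other hand G contains the 5-clique {0, 1, 2, 4, 5}. A clique must lie in a single bag of any decomposition, so no decomposition can have width below 4. Therefore the treewidth is 4.

Treewidth 4.
One such decomposition:
Bags: B1 = {0, 1, 4, 5, 6}  B2 = {0, 1, 3, 4, 5}  B3 = {0, 4, 5, 6, 7}  B4 = {0, 1, 2, 4, 5}
Tree: B1–B2, B1–B3, B2–B4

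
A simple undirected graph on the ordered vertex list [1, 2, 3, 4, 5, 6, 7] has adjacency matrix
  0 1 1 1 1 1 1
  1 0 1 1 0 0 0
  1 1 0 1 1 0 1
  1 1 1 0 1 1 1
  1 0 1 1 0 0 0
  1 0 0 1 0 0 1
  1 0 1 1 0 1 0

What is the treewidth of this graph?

3

A width-3 tree decomposition is:
Bags: B1 = {1, 3, 4, 7}  B2 = {1, 3, 4, 5}  B3 = {1, 2, 3, 4}  B4 = {1, 4, 6, 7}
Tree: B1–B2, B2–B3, B1–B4
Each bag holds 4 vertices, so the decomposition has width 3, which upper-bounds the treewidth. Conversely, {1, 2, 3, 4} is a clique of size 4, and the vertices of any clique must share a bag in every tree decomposition; so some bag has ≥ 4 vertices and tw(G) ≥ 3. Combining the bounds, tw(G) = 3.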